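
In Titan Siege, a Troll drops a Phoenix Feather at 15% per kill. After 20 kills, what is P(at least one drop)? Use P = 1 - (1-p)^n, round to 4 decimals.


P(at least one) = 1 - P(none) = 1 - (1-p)^n
p = 15/100 = 0.15
1 - p = 0.85
(1 - p)^20 = 0.85^20 = 0.038760
P(at least one) = 1 - 0.038760 = 0.9612

0.9612


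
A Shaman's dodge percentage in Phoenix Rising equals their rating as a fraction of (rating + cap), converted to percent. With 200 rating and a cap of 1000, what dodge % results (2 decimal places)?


dodge% = 200 / (200 + 1000) * 100
= 200 / 1200 * 100
= 0.166667 * 100
= 16.67%

16.67%


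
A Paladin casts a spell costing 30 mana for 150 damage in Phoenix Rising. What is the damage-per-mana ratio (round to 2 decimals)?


Efficiency = damage / mana
= 150 / 30
= 5.00

5.00 dmg/mana


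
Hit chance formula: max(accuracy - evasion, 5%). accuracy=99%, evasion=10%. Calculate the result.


accuracy - evasion = 99 - 10 = 89
Apply floor: max(89, 5) = 89
Hit chance = 89%

89%


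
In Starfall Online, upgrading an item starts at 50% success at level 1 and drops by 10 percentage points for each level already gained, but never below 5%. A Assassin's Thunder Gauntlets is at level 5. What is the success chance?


raw_rate = 50 - 10 * (5 - 1)
= 50 - 10 * 4
= 50 - 40
= 10
Apply floor: max(10, 5) = 10%

10%


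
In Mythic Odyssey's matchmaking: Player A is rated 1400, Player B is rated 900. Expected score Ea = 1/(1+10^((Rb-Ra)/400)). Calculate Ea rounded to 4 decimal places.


Elo expected score: Ea = 1/(1 + 10^((Rb-Ra)/400))
Rb - Ra = 900 - 1400 = -500
(Rb-Ra)/400 = -500/400 = -1.25
10^-1.25 = 0.056234
Ea = 1/(1 + 0.056234) = 1/1.056234 = 0.9468

0.9468


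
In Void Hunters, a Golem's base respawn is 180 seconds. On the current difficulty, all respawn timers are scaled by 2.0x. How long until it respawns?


Respawn time = base * multiplier
= 180 * 2.0
= 360.0 seconds

360.0 seconds


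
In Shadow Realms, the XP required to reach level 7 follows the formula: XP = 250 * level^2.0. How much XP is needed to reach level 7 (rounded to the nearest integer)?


XP = 250 * level^2.0
Substitute level = 7:
XP = 250 * 7^2.0
= 250 * 49.0
= 12250

12250 XP


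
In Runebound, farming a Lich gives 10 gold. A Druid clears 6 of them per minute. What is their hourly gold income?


Gold per minute = 10 * 6 = 60
Gold per hour = 60 * 60 = 3600

3600 gold/hour


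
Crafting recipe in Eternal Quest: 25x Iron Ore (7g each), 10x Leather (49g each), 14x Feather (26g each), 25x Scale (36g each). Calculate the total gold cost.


Cost breakdown:
  Iron Ore: 25 * 7 = 175
  Leather: 10 * 49 = 490
  Feather: 14 * 26 = 364
  Scale: 25 * 36 = 900
Total = 175 + 490 + 364 + 900 = 1929

1929 gold


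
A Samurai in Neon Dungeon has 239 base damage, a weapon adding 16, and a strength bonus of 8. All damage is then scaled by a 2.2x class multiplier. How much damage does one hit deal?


Sum base + weapon + str = 239 + 16 + 8 = 263
Multiply by 2.2:
263 * 2.2 = 578.6

578.6 damage


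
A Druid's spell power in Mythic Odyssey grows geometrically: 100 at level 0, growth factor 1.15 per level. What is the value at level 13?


value = base * growth^level
= 100 * 1.15^13
= 100 * 6.152788
= 615.28

615.28 spell power


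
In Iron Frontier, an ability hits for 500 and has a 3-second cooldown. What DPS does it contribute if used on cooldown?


DPS = damage / cooldown
= 500 / 3
= 166.67

166.67 DPS


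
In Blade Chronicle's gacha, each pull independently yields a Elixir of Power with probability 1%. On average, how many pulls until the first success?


Expected pulls for a geometric distribution = 1/p = 100 / rate%
= 100 / 1
= 100.0

100.0 pulls


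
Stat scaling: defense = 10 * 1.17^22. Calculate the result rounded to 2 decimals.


value = base * growth^level
= 10 * 1.17^22
= 10 * 31.629255
= 316.29

316.29 defense


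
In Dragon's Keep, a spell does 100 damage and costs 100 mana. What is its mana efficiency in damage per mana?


Efficiency = damage / mana
= 100 / 100
= 1.00

1.00 dmg/mana


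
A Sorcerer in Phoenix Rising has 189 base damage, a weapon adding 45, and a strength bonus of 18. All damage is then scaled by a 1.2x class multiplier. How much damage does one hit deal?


Sum base + weapon + str = 189 + 45 + 18 = 252
Multiply by 1.2:
252 * 1.2 = 302.4

302.4 damage


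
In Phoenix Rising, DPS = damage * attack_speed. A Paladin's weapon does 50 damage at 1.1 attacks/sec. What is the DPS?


DPS = damage * attack_speed
= 50 * 1.1
= 55.0

55.0 DPS


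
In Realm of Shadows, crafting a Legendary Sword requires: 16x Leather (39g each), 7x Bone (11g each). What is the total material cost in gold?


Cost breakdown:
  Leather: 16 * 39 = 624
  Bone: 7 * 11 = 77
Total = 624 + 77 = 701

701 gold


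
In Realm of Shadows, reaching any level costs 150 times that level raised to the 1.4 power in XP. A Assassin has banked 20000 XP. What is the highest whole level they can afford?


XP = 150 * level^1.4, so level = (XP / 150)^(1/1.4)
= (20000 / 150)^(1/1.4)
= 133.3333^0.7143
= 32.9468
Floor: level = 32

level 32


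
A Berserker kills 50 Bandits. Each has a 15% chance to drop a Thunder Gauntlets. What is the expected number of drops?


Expected drops = kills * (drop_rate / 100)
= 50 * (15 / 100)
= 50 * 0.15
= 7.5

7.5 drops


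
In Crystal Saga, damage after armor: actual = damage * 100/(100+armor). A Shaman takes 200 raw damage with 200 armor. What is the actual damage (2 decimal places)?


actual = 200 * 100 / (100 + 200)
= 200 * 100 / 300
= 20000 / 300
= 66.67

66.67 damage


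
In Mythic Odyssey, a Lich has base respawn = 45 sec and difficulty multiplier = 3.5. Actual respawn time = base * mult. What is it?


Respawn time = base * multiplier
= 45 * 3.5
= 157.5 seconds

157.5 seconds


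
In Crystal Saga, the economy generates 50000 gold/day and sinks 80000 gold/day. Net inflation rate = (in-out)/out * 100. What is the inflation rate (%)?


Net gold = 50000 - 80000 = -30000
Inflation rate = net / sunk * 100 = -30000 / 80000 * 100
= -0.375 * 100
= -37.50%

-37.50%


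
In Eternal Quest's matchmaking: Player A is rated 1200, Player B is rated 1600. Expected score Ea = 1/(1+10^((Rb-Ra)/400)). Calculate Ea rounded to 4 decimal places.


Elo expected score: Ea = 1/(1 + 10^((Rb-Ra)/400))
Rb - Ra = 1600 - 1200 = 400
(Rb-Ra)/400 = 400/400 = 1.0
10^1.0 = 10.0
Ea = 1/(1 + 10.0) = 1/11.0 = 0.0909

0.0909


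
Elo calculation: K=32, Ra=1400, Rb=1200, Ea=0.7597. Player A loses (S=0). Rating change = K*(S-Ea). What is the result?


Elo update: delta = K * (S - Ea), where S = 0 (loses)
S - Ea = 0 - 0.7597 = -0.7597
Rating change = 32 * -0.7597
= -24.31

-24.31 rating points


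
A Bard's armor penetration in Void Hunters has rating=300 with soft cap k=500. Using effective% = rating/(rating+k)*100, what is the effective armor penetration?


effective% = rating / (rating + k) * 100
= 300 / (300 + 500) * 100
= 300 / 800 * 100
= 0.375 * 100
= 37.50%

37.50%


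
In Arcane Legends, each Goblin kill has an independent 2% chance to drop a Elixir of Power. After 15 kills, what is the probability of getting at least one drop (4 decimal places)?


P(at least one) = 1 - P(none) = 1 - (1-p)^n
p = 2/100 = 0.02
1 - p = 0.98
(1 - p)^15 = 0.98^15 = 0.738569
P(at least one) = 1 - 0.738569 = 0.2614

0.2614


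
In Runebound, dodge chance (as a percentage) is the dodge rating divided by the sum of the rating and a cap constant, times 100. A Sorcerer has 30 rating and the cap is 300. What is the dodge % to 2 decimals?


dodge% = 30 / (30 + 300) * 100
= 30 / 330 * 100
= 0.090909 * 100
= 9.09%

9.09%


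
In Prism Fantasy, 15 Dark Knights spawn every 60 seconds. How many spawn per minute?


Spawns per minute = count * (60 / interval)
= 15 * (60 / 60)
= 15 * 1.0
= 15.0

15.0 per minute


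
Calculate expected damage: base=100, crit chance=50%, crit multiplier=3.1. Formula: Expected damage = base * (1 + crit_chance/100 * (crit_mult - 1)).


E[dmg] = base * (1 + crit_chance * (crit_mult - 1))
cc as decimal = 50/100 = 0.5
cm - 1 = 3.1 - 1 = 2.1
Bonus factor = 0.5 * 2.1 = 1.05
Total multiplier = 1 + 1.05 = 2.05
Expected damage = 100 * 2.05 = 205.00

205.00 damage


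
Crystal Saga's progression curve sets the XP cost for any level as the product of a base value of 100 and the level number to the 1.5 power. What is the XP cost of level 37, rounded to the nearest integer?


XP = 100 * level^1.5
Substitute level = 37:
XP = 100 * 37^1.5
= 100 * 225.0622
= 22506

22506 XP


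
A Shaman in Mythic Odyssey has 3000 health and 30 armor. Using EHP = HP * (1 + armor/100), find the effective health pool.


EHP = 3000 * (1 + 30/100)
= 3000 * (1 + 0.3)
= 3000 * 1.3
= 3900.0

3900.0 EHP


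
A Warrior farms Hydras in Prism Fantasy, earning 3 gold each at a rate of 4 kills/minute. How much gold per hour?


Gold per minute = 3 * 4 = 12
Gold per hour = 12 * 60 = 720

720 gold/hour


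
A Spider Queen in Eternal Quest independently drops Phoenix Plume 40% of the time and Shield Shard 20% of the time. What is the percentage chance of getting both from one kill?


For independent events, P(both) = P(A) * P(B)
= 40% * 20%
= 800 / 100 %
= 8.0%

8.0%


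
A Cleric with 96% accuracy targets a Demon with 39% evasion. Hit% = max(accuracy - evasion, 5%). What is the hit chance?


accuracy - evasion = 96 - 39 = 57
Apply floor: max(57, 5) = 57
Hit chance = 57%

57%


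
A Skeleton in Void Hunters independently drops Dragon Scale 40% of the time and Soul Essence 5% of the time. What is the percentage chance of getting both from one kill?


For independent events, P(both) = P(A) * P(B)
= 40% * 5%
= 200 / 100 %
= 2.0%

2.0%


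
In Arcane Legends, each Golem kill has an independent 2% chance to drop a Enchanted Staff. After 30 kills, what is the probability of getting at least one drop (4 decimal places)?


P(at least one) = 1 - P(none) = 1 - (1-p)^n
p = 2/100 = 0.02
1 - p = 0.98
(1 - p)^30 = 0.98^30 = 0.545484
P(at least one) = 1 - 0.545484 = 0.4545

0.4545


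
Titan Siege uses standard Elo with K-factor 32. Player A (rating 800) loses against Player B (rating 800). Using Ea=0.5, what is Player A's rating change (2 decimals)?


Elo update: delta = K * (S - Ea), where S = 0 (loses)
S - Ea = 0 - 0.5 = -0.5
Rating change = 32 * -0.5
= -16.00

-16.00 rating points


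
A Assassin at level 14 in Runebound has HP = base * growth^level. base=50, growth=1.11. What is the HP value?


value = base * growth^level
= 50 * 1.11^14
= 50 * 4.310441
= 215.52

215.52 HP


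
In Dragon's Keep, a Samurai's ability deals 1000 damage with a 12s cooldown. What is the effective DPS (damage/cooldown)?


DPS = damage / cooldown
= 1000 / 12
= 83.33

83.33 DPS


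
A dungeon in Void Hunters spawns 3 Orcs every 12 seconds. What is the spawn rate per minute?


Spawns per minute = count * (60 / interval)
= 3 * (60 / 12)
= 3 * 5.0
= 15.0

15.0 per minute


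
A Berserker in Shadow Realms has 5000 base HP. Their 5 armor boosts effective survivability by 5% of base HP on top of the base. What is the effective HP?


EHP = 5000 * (1 + 5/100)
= 5000 * (1 + 0.05)
= 5000 * 1.05
= 5250.0

5250.0 EHP


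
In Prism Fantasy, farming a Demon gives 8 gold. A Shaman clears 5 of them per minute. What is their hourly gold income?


Gold per minute = 8 * 5 = 40
Gold per hour = 40 * 60 = 2400

2400 gold/hour


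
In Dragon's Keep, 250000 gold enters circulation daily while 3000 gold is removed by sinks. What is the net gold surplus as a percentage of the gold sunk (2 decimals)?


Net gold = 250000 - 3000 = 247000
Inflation rate = net / sunk * 100 = 247000 / 3000 * 100
= 82.333333 * 100
= 8233.33%

8233.33%


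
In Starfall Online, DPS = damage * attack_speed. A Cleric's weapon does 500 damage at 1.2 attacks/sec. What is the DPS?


DPS = damage * attack_speed
= 500 * 1.2
= 600.0

600.0 DPS


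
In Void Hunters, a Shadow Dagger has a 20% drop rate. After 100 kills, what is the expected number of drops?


Expected drops = kills * (drop_rate / 100)
= 100 * (20 / 100)
= 100 * 0.2
= 20.0

20.0 drops


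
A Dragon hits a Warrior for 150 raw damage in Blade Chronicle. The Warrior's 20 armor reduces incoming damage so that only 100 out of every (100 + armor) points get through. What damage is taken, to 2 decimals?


actual = 150 * 100 / (100 + 20)
= 150 * 100 / 120
= 15000 / 120
= 125.00

125.00 damage


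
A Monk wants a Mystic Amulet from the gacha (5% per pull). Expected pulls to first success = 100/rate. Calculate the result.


Expected pulls for a geometric distribution = 1/p = 100 / rate%
= 100 / 5
= 20.0

20.0 pulls


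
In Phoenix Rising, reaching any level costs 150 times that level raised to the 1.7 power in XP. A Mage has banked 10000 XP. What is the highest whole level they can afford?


XP = 150 * level^1.7, so level = (XP / 150)^(1/1.7)
= (10000 / 150)^(1/1.7)
= 66.6667^0.5882
= 11.8274
Floor: level = 11

level 11


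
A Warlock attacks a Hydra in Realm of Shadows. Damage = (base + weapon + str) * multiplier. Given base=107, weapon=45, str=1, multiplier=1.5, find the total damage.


Sum base + weapon + str = 107 + 45 + 1 = 153
Multiply by 1.5:
153 * 1.5 = 229.5

229.5 damage


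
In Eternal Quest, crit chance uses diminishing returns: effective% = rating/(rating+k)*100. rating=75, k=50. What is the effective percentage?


effective% = rating / (rating + k) * 100
= 75 / (75 + 50) * 100
= 75 / 125 * 100
= 0.6 * 100
= 60.00%

60.00%


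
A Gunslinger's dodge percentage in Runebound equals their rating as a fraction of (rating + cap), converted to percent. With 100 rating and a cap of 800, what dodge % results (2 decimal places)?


dodge% = 100 / (100 + 800) * 100
= 100 / 900 * 100
= 0.111111 * 100
= 11.11%

11.11%


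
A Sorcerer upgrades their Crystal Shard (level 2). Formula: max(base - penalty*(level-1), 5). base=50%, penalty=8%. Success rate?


raw_rate = 50 - 8 * (2 - 1)
= 50 - 8 * 1
= 50 - 8
= 42
Apply floor: max(42, 5) = 42%

42%


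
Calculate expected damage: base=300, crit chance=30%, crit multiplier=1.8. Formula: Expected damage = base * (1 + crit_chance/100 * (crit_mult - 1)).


E[dmg] = base * (1 + crit_chance * (crit_mult - 1))
cc as decimal = 30/100 = 0.3
cm - 1 = 1.8 - 1 = 0.8
Bonus factor = 0.3 * 0.8 = 0.24
Total multiplier = 1 + 0.24 = 1.24
Expected damage = 300 * 1.24 = 372.00

372.00 damage


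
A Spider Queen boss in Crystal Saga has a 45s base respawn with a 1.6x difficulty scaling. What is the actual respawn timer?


Respawn time = base * multiplier
= 45 * 1.6
= 72.0 seconds

72.0 seconds


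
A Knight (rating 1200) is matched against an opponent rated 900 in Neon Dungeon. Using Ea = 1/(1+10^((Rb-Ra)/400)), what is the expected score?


Elo expected score: Ea = 1/(1 + 10^((Rb-Ra)/400))
Rb - Ra = 900 - 1200 = -300
(Rb-Ra)/400 = -300/400 = -0.75
10^-0.75 = 0.177828
Ea = 1/(1 + 0.177828) = 1/1.177828 = 0.8490

0.8490


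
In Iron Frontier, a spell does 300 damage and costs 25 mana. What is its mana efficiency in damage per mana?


Efficiency = damage / mana
= 300 / 25
= 12.00

12.00 dmg/mana


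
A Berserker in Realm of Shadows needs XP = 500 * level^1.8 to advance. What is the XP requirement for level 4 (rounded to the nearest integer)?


XP = 500 * level^1.8
Substitute level = 4:
XP = 500 * 4^1.8
= 500 * 12.1257
= 6063

6063 XP


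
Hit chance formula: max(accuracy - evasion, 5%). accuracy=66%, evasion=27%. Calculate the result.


accuracy - evasion = 66 - 27 = 39
Apply floor: max(39, 5) = 39
Hit chance = 39%

39%


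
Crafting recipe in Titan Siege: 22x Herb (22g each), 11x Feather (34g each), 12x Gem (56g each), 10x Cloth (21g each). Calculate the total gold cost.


Cost breakdown:
  Herb: 22 * 22 = 484
  Feather: 11 * 34 = 374
  Gem: 12 * 56 = 672
  Cloth: 10 * 21 = 210
Total = 484 + 374 + 672 + 210 = 1740

1740 gold


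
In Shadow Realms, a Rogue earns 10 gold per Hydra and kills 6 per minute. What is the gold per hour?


Gold per minute = 10 * 6 = 60
Gold per hour = 60 * 60 = 3600

3600 gold/hour


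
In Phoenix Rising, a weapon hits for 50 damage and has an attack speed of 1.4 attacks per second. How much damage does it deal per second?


DPS = damage * attack_speed
= 50 * 1.4
= 70.0

70.0 DPS


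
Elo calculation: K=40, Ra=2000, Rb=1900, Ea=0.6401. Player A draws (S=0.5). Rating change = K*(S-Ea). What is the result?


Elo update: delta = K * (S - Ea), where S = 0.5 (draws)
S - Ea = 0.5 - 0.6401 = -0.1401
Rating change = 40 * -0.1401
= -5.60

-5.60 rating points


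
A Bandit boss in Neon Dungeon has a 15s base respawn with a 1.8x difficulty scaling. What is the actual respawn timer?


Respawn time = base * multiplier
= 15 * 1.8
= 27.0 seconds

27.0 seconds


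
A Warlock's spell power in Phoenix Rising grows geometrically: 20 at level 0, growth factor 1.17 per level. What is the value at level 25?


value = base * growth^level
= 20 * 1.17^25
= 20 * 50.657826
= 1013.16

1013.16 spell power


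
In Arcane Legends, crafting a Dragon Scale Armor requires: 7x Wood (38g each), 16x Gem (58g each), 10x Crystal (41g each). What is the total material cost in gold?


Cost breakdown:
  Wood: 7 * 38 = 266
  Gem: 16 * 58 = 928
  Crystal: 10 * 41 = 410
Total = 266 + 928 + 410 = 1604

1604 gold


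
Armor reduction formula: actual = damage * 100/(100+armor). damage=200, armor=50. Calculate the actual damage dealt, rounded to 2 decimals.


actual = 200 * 100 / (100 + 50)
= 200 * 100 / 150
= 20000 / 150
= 133.33

133.33 damage


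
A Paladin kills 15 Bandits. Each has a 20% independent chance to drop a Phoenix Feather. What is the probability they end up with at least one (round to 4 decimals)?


P(at least one) = 1 - P(none) = 1 - (1-p)^n
p = 20/100 = 0.2
1 - p = 0.8
(1 - p)^15 = 0.8^15 = 0.035184
P(at least one) = 1 - 0.035184 = 0.9648

0.9648


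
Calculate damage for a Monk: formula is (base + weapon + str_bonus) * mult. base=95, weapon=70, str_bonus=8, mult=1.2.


Sum base + weapon + str = 95 + 70 + 8 = 173
Multiply by 1.2:
173 * 1.2 = 207.6

207.6 damage


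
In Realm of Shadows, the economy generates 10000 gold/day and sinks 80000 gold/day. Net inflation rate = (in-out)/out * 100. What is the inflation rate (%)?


Net gold = 10000 - 80000 = -70000
Inflation rate = net / sunk * 100 = -70000 / 80000 * 100
= -0.875 * 100
= -87.50%

-87.50%


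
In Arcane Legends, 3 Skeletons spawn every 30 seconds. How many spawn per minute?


Spawns per minute = count * (60 / interval)
= 3 * (60 / 30)
= 3 * 2.0
= 6.0

6.0 per minute


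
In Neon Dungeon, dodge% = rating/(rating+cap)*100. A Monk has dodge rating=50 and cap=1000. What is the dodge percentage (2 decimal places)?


dodge% = 50 / (50 + 1000) * 100
= 50 / 1050 * 100
= 0.047619 * 100
= 4.76%

4.76%


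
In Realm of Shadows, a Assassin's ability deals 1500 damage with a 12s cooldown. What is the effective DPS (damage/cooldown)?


DPS = damage / cooldown
= 1500 / 12
= 125.00

125.00 DPS


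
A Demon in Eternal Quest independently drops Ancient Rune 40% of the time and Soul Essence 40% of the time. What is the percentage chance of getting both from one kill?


For independent events, P(both) = P(A) * P(B)
= 40% * 40%
= 1600 / 100 %
= 16.0%

16.0%


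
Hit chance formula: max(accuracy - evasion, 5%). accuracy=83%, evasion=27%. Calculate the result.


accuracy - evasion = 83 - 27 = 56
Apply floor: max(56, 5) = 56
Hit chance = 56%

56%


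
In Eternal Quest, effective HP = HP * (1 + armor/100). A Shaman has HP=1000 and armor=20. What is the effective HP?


EHP = 1000 * (1 + 20/100)
= 1000 * (1 + 0.2)
= 1000 * 1.2
= 1200.0

1200.0 EHP


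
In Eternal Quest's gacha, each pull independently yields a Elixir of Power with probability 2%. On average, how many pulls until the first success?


Expected pulls for a geometric distribution = 1/p = 100 / rate%
= 100 / 2
= 50.0

50.0 pulls


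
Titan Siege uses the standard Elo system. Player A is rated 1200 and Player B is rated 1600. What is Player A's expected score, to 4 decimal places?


Elo expected score: Ea = 1/(1 + 10^((Rb-Ra)/400))
Rb - Ra = 1600 - 1200 = 400
(Rb-Ra)/400 = 400/400 = 1.0
10^1.0 = 10.0
Ea = 1/(1 + 10.0) = 1/11.0 = 0.0909

0.0909


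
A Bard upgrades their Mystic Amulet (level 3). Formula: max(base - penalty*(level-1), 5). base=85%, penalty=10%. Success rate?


raw_rate = 85 - 10 * (3 - 1)
= 85 - 10 * 2
= 85 - 20
= 65
Apply floor: max(65, 5) = 65%

65%


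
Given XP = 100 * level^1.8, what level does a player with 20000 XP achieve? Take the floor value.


XP = 100 * level^1.8, so level = (XP / 100)^(1/1.8)
= (20000 / 100)^(1/1.8)
= 200.0^0.5556
= 18.9824
Floor: level = 18

level 18


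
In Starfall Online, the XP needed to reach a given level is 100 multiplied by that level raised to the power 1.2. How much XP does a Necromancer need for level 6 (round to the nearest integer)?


XP = 100 * level^1.2
Substitute level = 6:
XP = 100 * 6^1.2
= 100 * 8.5858
= 859

859 XP


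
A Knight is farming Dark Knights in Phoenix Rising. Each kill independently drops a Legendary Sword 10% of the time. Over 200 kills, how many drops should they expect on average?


Expected drops = kills * (drop_rate / 100)
= 200 * (10 / 100)
= 200 * 0.1
= 20.0

20.0 drops


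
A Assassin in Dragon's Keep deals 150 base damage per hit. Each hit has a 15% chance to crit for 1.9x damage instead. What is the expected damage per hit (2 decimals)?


E[dmg] = base * (1 + crit_chance * (crit_mult - 1))
cc as decimal = 15/100 = 0.15
cm - 1 = 1.9 - 1 = 0.9
Bonus factor = 0.15 * 0.9 = 0.135
Total multiplier = 1 + 0.135 = 1.135
Expected damage = 150 * 1.135 = 170.25

170.25 damage


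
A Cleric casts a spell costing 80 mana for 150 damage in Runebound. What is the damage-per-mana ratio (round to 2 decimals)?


Efficiency = damage / mana
= 150 / 80
= 1.88

1.88 dmg/mana


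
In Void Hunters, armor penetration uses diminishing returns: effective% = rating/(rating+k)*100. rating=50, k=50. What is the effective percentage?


effective% = rating / (rating + k) * 100
= 50 / (50 + 50) * 100
= 50 / 100 * 100
= 0.5 * 100
= 50.00%

50.00%


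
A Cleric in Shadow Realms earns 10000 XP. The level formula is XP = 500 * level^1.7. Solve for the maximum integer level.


XP = 500 * level^1.7, so level = (XP / 500)^(1/1.7)
= (10000 / 500)^(1/1.7)
= 20.0^0.5882
= 5.8252
Floor: level = 5

level 5


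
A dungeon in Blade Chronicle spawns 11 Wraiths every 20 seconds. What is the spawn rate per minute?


Spawns per minute = count * (60 / interval)
= 11 * (60 / 20)
= 11 * 3.0
= 33.0

33.0 per minute


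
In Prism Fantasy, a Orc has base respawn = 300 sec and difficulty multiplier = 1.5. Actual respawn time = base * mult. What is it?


Respawn time = base * multiplier
= 300 * 1.5
= 450.0 seconds

450.0 seconds


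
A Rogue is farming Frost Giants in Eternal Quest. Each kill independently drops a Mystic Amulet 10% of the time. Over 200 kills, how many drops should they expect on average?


Expected drops = kills * (drop_rate / 100)
= 200 * (10 / 100)
= 200 * 0.1
= 20.0

20.0 drops


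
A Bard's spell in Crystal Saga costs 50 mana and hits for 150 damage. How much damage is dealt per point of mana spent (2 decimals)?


Efficiency = damage / mana
= 150 / 50
= 3.00

3.00 dmg/mana


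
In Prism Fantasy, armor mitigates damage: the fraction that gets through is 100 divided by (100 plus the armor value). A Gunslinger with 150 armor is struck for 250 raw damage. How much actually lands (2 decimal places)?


actual = 250 * 100 / (100 + 150)
= 250 * 100 / 250
= 25000 / 250
= 100.00

100.00 damage


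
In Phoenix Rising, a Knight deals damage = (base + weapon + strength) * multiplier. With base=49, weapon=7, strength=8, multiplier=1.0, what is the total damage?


Sum base + weapon + str = 49 + 7 + 8 = 64
Multiply by 1.0:
64 * 1.0 = 64.0

64.0 damage


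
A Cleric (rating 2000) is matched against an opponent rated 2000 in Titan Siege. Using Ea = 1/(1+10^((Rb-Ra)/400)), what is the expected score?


Elo expected score: Ea = 1/(1 + 10^((Rb-Ra)/400))
Rb - Ra = 2000 - 2000 = 0
(Rb-Ra)/400 = 0/400 = 0.0
10^0.0 = 1.0
Ea = 1/(1 + 1.0) = 1/2.0 = 0.5000

0.5000


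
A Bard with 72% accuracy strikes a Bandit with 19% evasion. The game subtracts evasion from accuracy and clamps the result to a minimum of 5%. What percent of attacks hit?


accuracy - evasion = 72 - 19 = 53
Apply floor: max(53, 5) = 53
Hit chance = 53%

53%


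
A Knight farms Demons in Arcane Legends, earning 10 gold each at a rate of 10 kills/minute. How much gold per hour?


Gold per minute = 10 * 10 = 100
Gold per hour = 100 * 60 = 6000

6000 gold/hour


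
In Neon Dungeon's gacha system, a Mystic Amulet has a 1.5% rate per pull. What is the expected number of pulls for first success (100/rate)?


Expected pulls for a geometric distribution = 1/p = 100 / rate%
= 100 / 1.5
= 66.67

66.67 pulls


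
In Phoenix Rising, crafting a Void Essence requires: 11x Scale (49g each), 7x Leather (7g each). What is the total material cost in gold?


Cost breakdown:
  Scale: 11 * 49 = 539
  Leather: 7 * 7 = 49
Total = 539 + 49 = 588

588 gold


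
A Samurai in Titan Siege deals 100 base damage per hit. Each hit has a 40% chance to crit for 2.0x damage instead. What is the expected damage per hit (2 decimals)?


E[dmg] = base * (1 + crit_chance * (crit_mult - 1))
cc as decimal = 40/100 = 0.4
cm - 1 = 2.0 - 1 = 1.0
Bonus factor = 0.4 * 1.0 = 0.4
Total multiplier = 1 + 0.4 = 1.4
Expected damage = 100 * 1.4 = 140.00

140.00 damage


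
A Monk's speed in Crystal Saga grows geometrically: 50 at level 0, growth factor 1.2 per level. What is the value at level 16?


value = base * growth^level
= 50 * 1.2^16
= 50 * 18.488426
= 924.42

924.42 speed


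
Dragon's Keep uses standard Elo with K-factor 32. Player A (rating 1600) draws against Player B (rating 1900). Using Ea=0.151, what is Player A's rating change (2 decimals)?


Elo update: delta = K * (S - Ea), where S = 0.5 (draws)
S - Ea = 0.5 - 0.151 = 0.349
Rating change = 32 * 0.349
= 11.17

11.17 rating points


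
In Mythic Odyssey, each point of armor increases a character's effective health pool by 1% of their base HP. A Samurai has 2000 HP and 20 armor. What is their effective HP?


EHP = 2000 * (1 + 20/100)
= 2000 * (1 + 0.2)
= 2000 * 1.2
= 2400.0

2400.0 EHP


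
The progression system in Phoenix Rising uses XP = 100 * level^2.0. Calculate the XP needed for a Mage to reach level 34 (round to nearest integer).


XP = 100 * level^2.0
Substitute level = 34:
XP = 100 * 34^2.0
= 100 * 1156.0
= 115600

115600 XP


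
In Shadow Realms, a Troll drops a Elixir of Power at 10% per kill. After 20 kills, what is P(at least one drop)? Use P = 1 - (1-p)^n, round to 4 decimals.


P(at least one) = 1 - P(none) = 1 - (1-p)^n
p = 10/100 = 0.1
1 - p = 0.9
(1 - p)^20 = 0.9^20 = 0.121577
P(at least one) = 1 - 0.121577 = 0.8784

0.8784


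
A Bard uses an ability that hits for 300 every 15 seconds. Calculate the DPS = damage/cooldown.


DPS = damage / cooldown
= 300 / 15
= 20.00

20.00 DPS


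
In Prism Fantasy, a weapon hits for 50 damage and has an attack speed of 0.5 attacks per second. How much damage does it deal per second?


DPS = damage * attack_speed
= 50 * 0.5
= 25.0

25.0 DPS


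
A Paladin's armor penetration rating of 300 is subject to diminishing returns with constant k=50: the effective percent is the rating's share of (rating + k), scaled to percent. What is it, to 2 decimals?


effective% = rating / (rating + k) * 100
= 300 / (300 + 50) * 100
= 300 / 350 * 100
= 0.857143 * 100
= 85.71%

85.71%


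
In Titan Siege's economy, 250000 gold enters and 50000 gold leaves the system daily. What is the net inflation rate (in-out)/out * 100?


Net gold = 250000 - 50000 = 200000
Inflation rate = net / sunk * 100 = 200000 / 50000 * 100
= 4.0 * 100
= 400.00%

400.00%


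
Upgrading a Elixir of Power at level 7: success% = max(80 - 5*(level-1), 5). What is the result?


raw_rate = 80 - 5 * (7 - 1)
= 80 - 5 * 6
= 80 - 30
= 50
Apply floor: max(50, 5) = 50%

50%


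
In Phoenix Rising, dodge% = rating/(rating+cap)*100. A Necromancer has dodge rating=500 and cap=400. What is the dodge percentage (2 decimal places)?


dodge% = 500 / (500 + 400) * 100
= 500 / 900 * 100
= 0.555556 * 100
= 55.56%

55.56%


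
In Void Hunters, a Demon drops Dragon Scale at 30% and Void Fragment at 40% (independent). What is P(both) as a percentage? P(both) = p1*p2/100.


For independent events, P(both) = P(A) * P(B)
= 30% * 40%
= 1200 / 100 %
= 12.0%

12.0%


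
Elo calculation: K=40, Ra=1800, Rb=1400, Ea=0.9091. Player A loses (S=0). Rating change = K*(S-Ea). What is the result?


Elo update: delta = K * (S - Ea), where S = 0 (loses)
S - Ea = 0 - 0.9091 = -0.9091
Rating change = 40 * -0.9091
= -36.36

-36.36 rating points


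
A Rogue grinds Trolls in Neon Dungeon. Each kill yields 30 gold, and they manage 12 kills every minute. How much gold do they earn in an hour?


Gold per minute = 30 * 12 = 360
Gold per hour = 360 * 60 = 21600

21600 gold/hour


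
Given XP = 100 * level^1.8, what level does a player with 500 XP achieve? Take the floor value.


XP = 100 * level^1.8, so level = (XP / 100)^(1/1.8)
= (500 / 100)^(1/1.8)
= 5.0^0.5556
= 2.4452
Floor: level = 2

level 2


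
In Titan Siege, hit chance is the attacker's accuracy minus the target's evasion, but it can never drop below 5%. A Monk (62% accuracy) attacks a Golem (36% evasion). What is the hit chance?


accuracy - evasion = 62 - 36 = 26
Apply floor: max(26, 5) = 26
Hit chance = 26%

26%


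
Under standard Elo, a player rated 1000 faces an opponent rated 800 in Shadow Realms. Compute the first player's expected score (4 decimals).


Elo expected score: Ea = 1/(1 + 10^((Rb-Ra)/400))
Rb - Ra = 800 - 1000 = -200
(Rb-Ra)/400 = -200/400 = -0.5
10^-0.5 = 0.316228
Ea = 1/(1 + 0.316228) = 1/1.316228 = 0.7597

0.7597


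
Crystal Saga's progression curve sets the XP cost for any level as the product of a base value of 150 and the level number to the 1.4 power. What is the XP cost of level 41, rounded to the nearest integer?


XP = 150 * level^1.4
Substitute level = 41:
XP = 150 * 41^1.4
= 150 * 181.0912
= 27164

27164 XP


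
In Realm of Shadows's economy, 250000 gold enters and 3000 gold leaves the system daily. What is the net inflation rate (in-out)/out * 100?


Net gold = 250000 - 3000 = 247000
Inflation rate = net / sunk * 100 = 247000 / 3000 * 100
= 82.333333 * 100
= 8233.33%

8233.33%


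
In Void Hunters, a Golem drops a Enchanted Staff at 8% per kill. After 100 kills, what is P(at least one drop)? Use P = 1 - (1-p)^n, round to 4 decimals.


P(at least one) = 1 - P(none) = 1 - (1-p)^n
p = 8/100 = 0.08
1 - p = 0.92
(1 - p)^100 = 0.92^100 = 0.000239
P(at least one) = 1 - 0.000239 = 0.9998

0.9998


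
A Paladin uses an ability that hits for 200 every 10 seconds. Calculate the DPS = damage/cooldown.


DPS = damage / cooldown
= 200 / 10
= 20.00

20.00 DPS


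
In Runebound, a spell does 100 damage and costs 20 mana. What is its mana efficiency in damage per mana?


Efficiency = damage / mana
= 100 / 20
= 5.00

5.00 dmg/mana


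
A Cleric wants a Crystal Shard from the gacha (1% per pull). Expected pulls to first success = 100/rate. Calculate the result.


Expected pulls for a geometric distribution = 1/p = 100 / rate%
= 100 / 1
= 100.0

100.0 pulls


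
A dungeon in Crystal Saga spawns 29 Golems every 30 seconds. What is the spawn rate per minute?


Spawns per minute = count * (60 / interval)
= 29 * (60 / 30)
= 29 * 2.0
= 58.0

58.0 per minute


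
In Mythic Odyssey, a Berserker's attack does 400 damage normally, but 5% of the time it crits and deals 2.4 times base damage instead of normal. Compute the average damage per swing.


E[dmg] = base * (1 + crit_chance * (crit_mult - 1))
cc as decimal = 5/100 = 0.05
cm - 1 = 2.4 - 1 = 1.4
Bonus factor = 0.05 * 1.4 = 0.07
Total multiplier = 1 + 0.07 = 1.07
Expected damage = 400 * 1.07 = 428.00

428.00 damage


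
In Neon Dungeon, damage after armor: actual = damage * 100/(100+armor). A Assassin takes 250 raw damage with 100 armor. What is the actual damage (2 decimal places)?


actual = 250 * 100 / (100 + 100)
= 250 * 100 / 200
= 25000 / 200
= 125.00

125.00 damage


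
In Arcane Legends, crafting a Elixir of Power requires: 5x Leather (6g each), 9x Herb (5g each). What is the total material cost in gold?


Cost breakdown:
  Leather: 5 * 6 = 30
  Herb: 9 * 5 = 45
Total = 30 + 45 = 75

75 gold


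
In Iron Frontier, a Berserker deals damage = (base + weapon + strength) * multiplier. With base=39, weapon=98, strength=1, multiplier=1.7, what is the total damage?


Sum base + weapon + str = 39 + 98 + 1 = 138
Multiply by 1.7:
138 * 1.7 = 234.6

234.6 damage


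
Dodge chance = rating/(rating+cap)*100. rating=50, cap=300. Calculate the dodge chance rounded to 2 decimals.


dodge% = 50 / (50 + 300) * 100
= 50 / 350 * 100
= 0.142857 * 100
= 14.29%

14.29%


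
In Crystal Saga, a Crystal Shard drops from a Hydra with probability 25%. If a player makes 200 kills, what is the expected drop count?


Expected drops = kills * (drop_rate / 100)
= 200 * (25 / 100)
= 200 * 0.25
= 50.0

50.0 drops


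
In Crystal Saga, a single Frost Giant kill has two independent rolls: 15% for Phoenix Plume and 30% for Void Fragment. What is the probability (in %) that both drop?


For independent events, P(both) = P(A) * P(B)
= 15% * 30%
= 450 / 100 %
= 4.5%

4.5%


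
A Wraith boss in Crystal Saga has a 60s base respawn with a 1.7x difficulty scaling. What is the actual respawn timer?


Respawn time = base * multiplier
= 60 * 1.7
= 102.0 seconds

102.0 seconds


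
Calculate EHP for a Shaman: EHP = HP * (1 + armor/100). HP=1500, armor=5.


EHP = 1500 * (1 + 5/100)
= 1500 * (1 + 0.05)
= 1500 * 1.05
= 1575.0

1575.0 EHP


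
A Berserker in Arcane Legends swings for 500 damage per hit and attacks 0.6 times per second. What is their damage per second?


DPS = damage * attack_speed
= 500 * 0.6
= 300.0

300.0 DPS


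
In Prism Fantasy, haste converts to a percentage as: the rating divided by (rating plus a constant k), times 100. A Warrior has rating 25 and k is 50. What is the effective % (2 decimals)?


effective% = rating / (rating + k) * 100
= 25 / (25 + 50) * 100
= 25 / 75 * 100
= 0.333333 * 100
= 33.33%

33.33%


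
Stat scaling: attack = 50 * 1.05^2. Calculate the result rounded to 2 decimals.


value = base * growth^level
= 50 * 1.05^2
= 50 * 1.1025
= 55.13

55.13 attack


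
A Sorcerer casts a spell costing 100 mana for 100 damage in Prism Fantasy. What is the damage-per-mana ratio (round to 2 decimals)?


Efficiency = damage / mana
= 100 / 100
= 1.00

1.00 dmg/mana


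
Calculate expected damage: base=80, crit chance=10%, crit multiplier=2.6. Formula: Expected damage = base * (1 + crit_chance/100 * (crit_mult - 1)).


E[dmg] = base * (1 + crit_chance * (crit_mult - 1))
cc as decimal = 10/100 = 0.1
cm - 1 = 2.6 - 1 = 1.6
Bonus factor = 0.1 * 1.6 = 0.16
Total multiplier = 1 + 0.16 = 1.16
Expected damage = 80 * 1.16 = 92.80

92.80 damage


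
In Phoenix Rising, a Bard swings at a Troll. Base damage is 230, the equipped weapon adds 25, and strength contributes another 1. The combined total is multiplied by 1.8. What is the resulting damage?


Sum base + weapon + str = 230 + 25 + 1 = 256
Multiply by 1.8:
256 * 1.8 = 460.8

460.8 damage


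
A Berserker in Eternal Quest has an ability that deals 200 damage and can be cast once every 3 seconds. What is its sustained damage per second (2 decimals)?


DPS = damage / cooldown
= 200 / 3
= 66.67

66.67 DPS


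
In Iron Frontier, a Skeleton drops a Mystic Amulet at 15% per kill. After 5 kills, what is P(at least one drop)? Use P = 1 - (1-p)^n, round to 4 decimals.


P(at least one) = 1 - P(none) = 1 - (1-p)^n
p = 15/100 = 0.15
1 - p = 0.85
(1 - p)^5 = 0.85^5 = 0.443705
P(at least one) = 1 - 0.443705 = 0.5563

0.5563


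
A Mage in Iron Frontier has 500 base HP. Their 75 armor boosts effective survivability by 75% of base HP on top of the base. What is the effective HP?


EHP = 500 * (1 + 75/100)
= 500 * (1 + 0.75)
= 500 * 1.75
= 875.0

875.0 EHP


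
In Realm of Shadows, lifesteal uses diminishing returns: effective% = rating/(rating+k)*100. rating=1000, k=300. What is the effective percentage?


effective% = rating / (rating + k) * 100
= 1000 / (1000 + 300) * 100
= 1000 / 1300 * 100
= 0.769231 * 100
= 76.92%

76.92%


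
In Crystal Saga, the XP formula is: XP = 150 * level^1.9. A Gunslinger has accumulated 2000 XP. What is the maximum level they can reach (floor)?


XP = 150 * level^1.9, so level = (XP / 150)^(1/1.9)
= (2000 / 150)^(1/1.9)
= 13.3333^0.5263
= 3.9091
Floor: level = 3

level 3


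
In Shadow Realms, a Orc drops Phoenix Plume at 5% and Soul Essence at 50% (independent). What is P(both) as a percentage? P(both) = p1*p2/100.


For independent events, P(both) = P(A) * P(B)
= 5% * 50%
= 250 / 100 %
= 2.5%

2.5%


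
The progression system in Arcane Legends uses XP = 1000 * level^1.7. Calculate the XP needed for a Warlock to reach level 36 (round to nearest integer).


XP = 1000 * level^1.7
Substitute level = 36:
XP = 1000 * 36^1.7
= 1000 * 442.2973
= 442297

442297 XP


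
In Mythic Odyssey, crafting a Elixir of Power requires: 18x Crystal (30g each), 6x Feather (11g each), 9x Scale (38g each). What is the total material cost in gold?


Cost breakdown:
  Crystal: 18 * 30 = 540
  Feather: 6 * 11 = 66
  Scale: 9 * 38 = 342
Total = 540 + 66 + 342 = 948

948 gold


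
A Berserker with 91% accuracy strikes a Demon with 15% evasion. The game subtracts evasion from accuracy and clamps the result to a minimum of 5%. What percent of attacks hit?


accuracy - evasion = 91 - 15 = 76
Apply floor: max(76, 5) = 76
Hit chance = 76%

76%


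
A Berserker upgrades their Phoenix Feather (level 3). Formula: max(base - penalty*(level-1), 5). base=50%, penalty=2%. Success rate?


raw_rate = 50 - 2 * (3 - 1)
= 50 - 2 * 2
= 50 - 4
= 46
Apply floor: max(46, 5) = 46%

46%


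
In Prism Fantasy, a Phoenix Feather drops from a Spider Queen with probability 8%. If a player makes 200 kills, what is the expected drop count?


Expected drops = kills * (drop_rate / 100)
= 200 * (8 / 100)
= 200 * 0.08
= 16.0

16.0 drops


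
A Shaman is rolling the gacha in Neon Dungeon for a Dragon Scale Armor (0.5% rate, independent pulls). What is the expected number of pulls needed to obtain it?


Expected pulls for a geometric distribution = 1/p = 100 / rate%
= 100 / 0.5
= 200.0

200.0 pulls


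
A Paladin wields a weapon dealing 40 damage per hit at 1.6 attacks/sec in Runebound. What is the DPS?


DPS = damage * attack_speed
= 40 * 1.6
= 64.0

64.0 DPS


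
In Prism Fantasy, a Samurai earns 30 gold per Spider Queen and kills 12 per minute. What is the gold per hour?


Gold per minute = 30 * 12 = 360
Gold per hour = 360 * 60 = 21600

21600 gold/hour


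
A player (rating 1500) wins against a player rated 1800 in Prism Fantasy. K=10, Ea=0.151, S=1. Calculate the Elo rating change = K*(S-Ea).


Elo update: delta = K * (S - Ea), where S = 1 (wins)
S - Ea = 1 - 0.151 = 0.849
Rating change = 10 * 0.849
= 8.49

8.49 rating points


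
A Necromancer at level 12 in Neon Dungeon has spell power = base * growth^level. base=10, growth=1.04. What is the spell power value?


value = base * growth^level
= 10 * 1.04^12
= 10 * 1.601032
= 16.01

16.01 spell power
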